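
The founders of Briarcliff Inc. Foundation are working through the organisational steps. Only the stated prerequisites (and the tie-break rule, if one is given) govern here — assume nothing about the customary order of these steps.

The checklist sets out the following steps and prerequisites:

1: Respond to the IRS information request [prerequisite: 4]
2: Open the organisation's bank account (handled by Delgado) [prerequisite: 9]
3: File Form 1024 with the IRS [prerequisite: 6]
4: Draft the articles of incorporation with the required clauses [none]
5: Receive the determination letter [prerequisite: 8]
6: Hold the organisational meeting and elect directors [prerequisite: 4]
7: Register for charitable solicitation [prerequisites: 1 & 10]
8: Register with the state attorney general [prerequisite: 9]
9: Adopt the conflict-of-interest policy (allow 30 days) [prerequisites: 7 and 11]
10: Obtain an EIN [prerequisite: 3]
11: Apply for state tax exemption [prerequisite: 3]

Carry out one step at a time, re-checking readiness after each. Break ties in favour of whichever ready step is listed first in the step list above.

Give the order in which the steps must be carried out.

4, 1, 6, 3, 10, 7, 11, 9, 2, 8, 5

4 has no prerequisites → 4 first.
Ready: 1 and 6. 1 is listed earlier → 1.
6 needed 4, now all done → 6.
Next only 3 has its prerequisites met → 3.
10 and 11 are both available; 10 is listed earlier → 10.
7 now also ready, so the ready set is {7, 11}; 7 is listed earlier → 7.
11 needed 3, now all done → 11.
9 needed 7 and 11, now all done → 9.
2 and 8 are both available; 2 is listed earlier → 2.
Next only 8 has its prerequisites met → 8.
Next only 5 has its prerequisites met → 5.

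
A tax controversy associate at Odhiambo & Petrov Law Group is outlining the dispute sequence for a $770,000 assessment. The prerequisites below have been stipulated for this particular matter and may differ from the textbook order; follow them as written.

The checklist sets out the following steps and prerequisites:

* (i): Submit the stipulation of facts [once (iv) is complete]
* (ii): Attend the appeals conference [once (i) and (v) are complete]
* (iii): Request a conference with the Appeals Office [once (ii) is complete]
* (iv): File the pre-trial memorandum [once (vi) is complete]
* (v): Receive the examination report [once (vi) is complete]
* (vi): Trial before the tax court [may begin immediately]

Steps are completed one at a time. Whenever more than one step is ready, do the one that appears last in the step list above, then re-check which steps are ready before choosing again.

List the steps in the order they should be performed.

(vi) is the only step with nothing outstanding, so it goes first.
Now (v) and (iv) have their prerequisites met. (v) is listed later, so (v) next.
That leaves (iv) as the only ready step → (iv).
(i) is the only step now ready → (i).
(ii) needed (v) and (i), now all done → (ii).
(iii) is the only step now ready → (iii).

(vi) → (v) → (iv) → (i) → (ii) → (iii)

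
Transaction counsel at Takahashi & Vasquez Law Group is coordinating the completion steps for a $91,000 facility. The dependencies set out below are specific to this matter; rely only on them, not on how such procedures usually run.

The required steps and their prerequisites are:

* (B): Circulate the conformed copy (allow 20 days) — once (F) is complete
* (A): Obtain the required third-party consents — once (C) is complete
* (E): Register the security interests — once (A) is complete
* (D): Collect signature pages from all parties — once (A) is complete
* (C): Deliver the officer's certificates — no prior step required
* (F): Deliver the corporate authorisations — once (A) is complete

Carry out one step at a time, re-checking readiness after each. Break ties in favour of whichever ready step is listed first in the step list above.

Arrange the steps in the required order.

(C) has no prerequisites → (C) first.
(A) needed (C), now all done → (A).
Ready: (E), (D) and (F). (E) is listed earlier → (E).
Now (D) and (F) have their prerequisites met. (D) is listed earlier, so (D) next.
That leaves (F) as the only ready step → (F).
(B) needed (F), now all done → (B).

(C), (A), (E), (D), (F), (B)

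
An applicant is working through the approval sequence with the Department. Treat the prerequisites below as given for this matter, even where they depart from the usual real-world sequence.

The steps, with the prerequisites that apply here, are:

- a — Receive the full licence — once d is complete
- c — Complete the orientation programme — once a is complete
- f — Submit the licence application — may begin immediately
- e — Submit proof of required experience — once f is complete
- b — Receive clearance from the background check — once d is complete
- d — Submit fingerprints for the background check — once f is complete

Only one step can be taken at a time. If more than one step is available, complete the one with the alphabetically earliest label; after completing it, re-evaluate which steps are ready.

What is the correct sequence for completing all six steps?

f, d, a, b, c, e

Only f has no prerequisites, so it is first.
Ready: d and e. d has the earlier label → d.
a and b now also ready, so the ready set is {a, b, e}; a has the earlier label → a.
c now also ready, so the ready set is {b, c, e}; b has the earlier label → b.
c and e are both available; c has the earlier label → c.
e needed f, now all done → e.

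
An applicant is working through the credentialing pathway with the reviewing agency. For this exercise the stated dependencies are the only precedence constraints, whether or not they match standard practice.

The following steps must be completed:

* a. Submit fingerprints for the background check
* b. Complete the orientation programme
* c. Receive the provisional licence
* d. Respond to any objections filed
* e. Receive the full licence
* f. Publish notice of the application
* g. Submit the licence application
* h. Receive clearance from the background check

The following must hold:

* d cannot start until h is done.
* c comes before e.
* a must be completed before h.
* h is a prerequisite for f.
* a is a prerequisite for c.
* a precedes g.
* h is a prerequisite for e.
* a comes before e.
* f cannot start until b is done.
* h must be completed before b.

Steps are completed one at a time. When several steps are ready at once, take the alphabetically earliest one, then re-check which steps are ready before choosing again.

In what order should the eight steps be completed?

a → c → g → h → b → d → e → f

a has no prerequisites → a first.
Ready: c, g and h. c has the earlier label → c.
Now g and h have their prerequisites met. g has the earlier label, so g next.
Next only h has its prerequisites met → h.
Ready: b, d and e. b has the earlier label → b.
d, e and f are all available; d has the earlier label → d.
Now e and f have their prerequisites met. e has the earlier label, so e next.
f needed b and h, now all done → f.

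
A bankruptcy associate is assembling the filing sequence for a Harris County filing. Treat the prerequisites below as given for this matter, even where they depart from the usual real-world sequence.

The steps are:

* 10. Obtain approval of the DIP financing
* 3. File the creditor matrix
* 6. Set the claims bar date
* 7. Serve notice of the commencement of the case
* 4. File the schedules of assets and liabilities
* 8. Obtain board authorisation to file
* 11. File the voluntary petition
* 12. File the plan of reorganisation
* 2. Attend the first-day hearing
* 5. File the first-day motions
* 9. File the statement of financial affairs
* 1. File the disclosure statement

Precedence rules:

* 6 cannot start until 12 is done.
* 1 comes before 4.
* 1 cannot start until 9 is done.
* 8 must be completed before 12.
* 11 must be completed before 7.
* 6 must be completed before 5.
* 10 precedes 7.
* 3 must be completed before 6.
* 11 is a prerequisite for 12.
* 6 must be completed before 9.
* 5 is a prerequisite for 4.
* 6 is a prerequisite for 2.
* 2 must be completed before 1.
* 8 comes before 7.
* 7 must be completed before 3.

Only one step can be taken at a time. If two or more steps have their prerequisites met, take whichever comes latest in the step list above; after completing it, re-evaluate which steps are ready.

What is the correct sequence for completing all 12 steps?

Nothing is required for 11, 8 and 10. 11 is listed later → 11 first.
Now 8 and 10 have their prerequisites met. 8 is listed later, so 8 next.
Now 12 and 10 have their prerequisites met. 12 is listed later, so 12 next.
That leaves 10 as the only ready step → 10.
That leaves 7 as the only ready step → 7.
3 needed 7, now all done → 3.
6 is the only step now ready → 6.
9, 5 and 2 are all available; 9 is listed later → 9.
Ready: 5 and 2. 5 is listed later → 5.
2 needed 6, now all done → 2.
That leaves 1 as the only ready step → 1.
That leaves 4 as the only ready step → 4.

11, 8, 12, 10, 7, 3, 6, 9, 5, 2, 1, 4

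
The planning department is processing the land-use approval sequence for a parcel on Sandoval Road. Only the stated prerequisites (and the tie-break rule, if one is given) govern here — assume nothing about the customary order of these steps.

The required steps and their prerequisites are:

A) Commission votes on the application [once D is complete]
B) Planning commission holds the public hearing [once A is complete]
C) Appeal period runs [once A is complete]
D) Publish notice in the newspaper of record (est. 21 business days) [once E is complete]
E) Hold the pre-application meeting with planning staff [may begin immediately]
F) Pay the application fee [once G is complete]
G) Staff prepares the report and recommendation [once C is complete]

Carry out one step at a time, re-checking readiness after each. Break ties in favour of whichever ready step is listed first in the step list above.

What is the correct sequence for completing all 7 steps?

E is the only step with nothing outstanding, so it goes first.
Next only D has its prerequisites met → D.
A needed D, now all done → A.
Ready: B and C. B is listed earlier → B.
C needed A, now all done → C.
G needed C, now all done → G.
That leaves F as the only ready step → F.

E → D → A → B → C → G → F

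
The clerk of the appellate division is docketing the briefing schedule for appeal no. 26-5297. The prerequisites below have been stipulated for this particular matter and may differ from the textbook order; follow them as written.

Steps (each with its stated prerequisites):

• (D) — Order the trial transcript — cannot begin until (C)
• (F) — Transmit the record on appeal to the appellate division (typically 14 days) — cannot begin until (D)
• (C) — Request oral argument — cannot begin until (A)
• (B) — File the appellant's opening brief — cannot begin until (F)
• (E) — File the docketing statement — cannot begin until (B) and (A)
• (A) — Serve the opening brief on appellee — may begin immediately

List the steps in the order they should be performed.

Only (A) has no prerequisites, so it is first.
(C) is the only step now ready → (C).
(D) is the only step now ready → (D).
(F) needed (D), now all done → (F).
That leaves (B) as the only ready step → (B).
(E) needed (B) and (A), now all done → (E).

(A), (C), (D), (F), (B), (E)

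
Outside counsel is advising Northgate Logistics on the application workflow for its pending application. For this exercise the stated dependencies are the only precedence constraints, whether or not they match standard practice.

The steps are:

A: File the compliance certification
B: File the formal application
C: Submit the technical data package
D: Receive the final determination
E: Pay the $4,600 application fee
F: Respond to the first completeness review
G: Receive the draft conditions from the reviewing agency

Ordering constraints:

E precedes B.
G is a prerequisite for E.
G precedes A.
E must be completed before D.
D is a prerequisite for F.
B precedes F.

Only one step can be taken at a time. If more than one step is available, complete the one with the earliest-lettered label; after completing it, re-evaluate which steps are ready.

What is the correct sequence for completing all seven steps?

C and G have no prerequisites; C has the earlier label, so C is first.
Next only G has its prerequisites met → G.
A and E are both available; A has the earlier label → A.
That leaves E as the only ready step → E.
Now B and D have their prerequisites met. B has the earlier label, so B next.
D needed E, now all done → D.
F needed B and D, now all done → F.

C G A E B D F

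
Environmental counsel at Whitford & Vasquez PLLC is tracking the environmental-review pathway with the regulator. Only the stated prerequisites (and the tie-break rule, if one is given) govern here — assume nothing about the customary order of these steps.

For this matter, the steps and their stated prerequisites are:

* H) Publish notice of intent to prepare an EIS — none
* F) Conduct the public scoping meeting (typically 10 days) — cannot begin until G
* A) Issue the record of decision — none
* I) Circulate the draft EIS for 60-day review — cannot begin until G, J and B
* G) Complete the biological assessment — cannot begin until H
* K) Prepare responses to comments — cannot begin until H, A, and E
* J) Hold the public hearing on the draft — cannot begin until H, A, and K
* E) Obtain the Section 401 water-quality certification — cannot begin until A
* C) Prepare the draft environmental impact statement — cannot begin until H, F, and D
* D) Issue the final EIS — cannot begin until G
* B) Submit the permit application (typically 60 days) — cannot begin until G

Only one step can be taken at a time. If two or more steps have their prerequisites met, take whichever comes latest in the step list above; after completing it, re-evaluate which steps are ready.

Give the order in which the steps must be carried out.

A, E, H, K, J, G, B, D, I, F, C

Nothing is required for A and H. A is listed later → A first.
E now also ready, so the ready set is {E, H}; E is listed later → E.
Next only H has its prerequisites met → H.
K and G are both available; K is listed later → K.
Now J and G have their prerequisites met. J is listed later, so J next.
Next only G has its prerequisites met → G.
B, D and F are all available; B is listed later → B.
I now also ready, so the ready set is {D, I, F}; D is listed later → D.
Now I and F have their prerequisites met. I is listed later, so I next.
F needed G, now all done → F.
C is the only step now ready → C.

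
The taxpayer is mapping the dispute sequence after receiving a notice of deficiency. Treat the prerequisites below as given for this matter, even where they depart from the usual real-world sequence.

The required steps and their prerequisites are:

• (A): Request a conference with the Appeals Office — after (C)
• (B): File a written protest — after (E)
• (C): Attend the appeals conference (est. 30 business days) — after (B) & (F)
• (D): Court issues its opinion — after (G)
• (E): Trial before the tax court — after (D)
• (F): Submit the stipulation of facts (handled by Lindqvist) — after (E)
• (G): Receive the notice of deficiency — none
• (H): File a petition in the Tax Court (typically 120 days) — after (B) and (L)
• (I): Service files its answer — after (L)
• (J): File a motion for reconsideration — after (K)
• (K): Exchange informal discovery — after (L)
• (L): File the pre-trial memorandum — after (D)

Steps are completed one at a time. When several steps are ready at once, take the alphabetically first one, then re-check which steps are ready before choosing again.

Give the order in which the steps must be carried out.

(G) (D) (E) (B) (F) (C) (A) (L) (H) (I) (K) (J)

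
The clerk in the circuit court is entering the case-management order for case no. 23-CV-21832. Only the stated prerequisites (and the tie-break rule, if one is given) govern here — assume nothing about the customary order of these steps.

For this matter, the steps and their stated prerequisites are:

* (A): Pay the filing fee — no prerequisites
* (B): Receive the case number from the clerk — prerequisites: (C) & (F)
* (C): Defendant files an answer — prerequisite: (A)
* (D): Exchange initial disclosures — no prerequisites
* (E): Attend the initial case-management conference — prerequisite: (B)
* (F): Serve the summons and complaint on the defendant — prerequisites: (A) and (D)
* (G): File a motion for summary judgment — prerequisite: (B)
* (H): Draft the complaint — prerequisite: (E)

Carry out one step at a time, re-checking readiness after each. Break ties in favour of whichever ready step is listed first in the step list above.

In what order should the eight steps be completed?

(A) and (D) have no prerequisites; (A) is listed earlier, so (A) is first.
Ready: (C) and (D). (C) is listed earlier → (C).
That leaves (D) as the only ready step → (D).
(F) needed (A) and (D), now all done → (F).
That leaves (B) as the only ready step → (B).
(E) and (G) are both available; (E) is listed earlier → (E).
(G) and (H) are both available; (G) is listed earlier → (G).
(H) is the only step now ready → (H).

(A) → (C) → (D) → (F) → (B) → (E) → (G) → (H)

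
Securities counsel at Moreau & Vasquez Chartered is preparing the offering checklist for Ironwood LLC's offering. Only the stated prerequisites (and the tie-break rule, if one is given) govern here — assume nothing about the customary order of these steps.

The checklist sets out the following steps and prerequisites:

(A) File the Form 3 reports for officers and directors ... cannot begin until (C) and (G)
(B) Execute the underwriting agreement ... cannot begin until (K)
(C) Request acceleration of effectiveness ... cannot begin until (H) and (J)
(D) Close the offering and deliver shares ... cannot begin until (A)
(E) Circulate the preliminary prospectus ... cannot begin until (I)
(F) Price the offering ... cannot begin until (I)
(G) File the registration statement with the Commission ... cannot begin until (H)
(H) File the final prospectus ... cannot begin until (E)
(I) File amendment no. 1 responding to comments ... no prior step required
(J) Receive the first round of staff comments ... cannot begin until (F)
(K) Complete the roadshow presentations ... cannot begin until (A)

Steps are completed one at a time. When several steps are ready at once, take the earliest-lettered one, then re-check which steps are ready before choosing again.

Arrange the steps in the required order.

(I) is the only step with nothing outstanding, so it goes first.
(E) and (F) are both available; (E) has the earlier label → (E).
(H) now also ready, so the ready set is {(F), (H)}; (F) has the earlier label → (F).
(J) now also ready, so the ready set is {(H), (J)}; (H) has the earlier label → (H).
Now (G) and (J) have their prerequisites met. (G) has the earlier label, so (G) next.
Next only (J) has its prerequisites met → (J).
(C) is the only step now ready → (C).
Next only (A) has its prerequisites met → (A).
Ready: (D) and (K). (D) has the earlier label → (D).
(K) needed (A), now all done → (K).
(B) is the only step now ready → (B).

(I), (E), (F), (H), (G), (J), (C), (A), (D), (K), (B)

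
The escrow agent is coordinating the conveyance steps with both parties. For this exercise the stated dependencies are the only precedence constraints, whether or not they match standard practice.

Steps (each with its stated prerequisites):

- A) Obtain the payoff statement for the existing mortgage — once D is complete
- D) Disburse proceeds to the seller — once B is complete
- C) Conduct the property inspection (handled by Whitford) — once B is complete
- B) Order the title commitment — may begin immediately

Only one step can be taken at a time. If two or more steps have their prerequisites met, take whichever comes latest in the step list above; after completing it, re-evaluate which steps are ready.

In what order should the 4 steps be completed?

B is the only step with nothing outstanding, so it goes first.
Ready: C and D. C is listed later → C.
That leaves D as the only ready step → D.
Next only A has its prerequisites met → A.

B, C, D, A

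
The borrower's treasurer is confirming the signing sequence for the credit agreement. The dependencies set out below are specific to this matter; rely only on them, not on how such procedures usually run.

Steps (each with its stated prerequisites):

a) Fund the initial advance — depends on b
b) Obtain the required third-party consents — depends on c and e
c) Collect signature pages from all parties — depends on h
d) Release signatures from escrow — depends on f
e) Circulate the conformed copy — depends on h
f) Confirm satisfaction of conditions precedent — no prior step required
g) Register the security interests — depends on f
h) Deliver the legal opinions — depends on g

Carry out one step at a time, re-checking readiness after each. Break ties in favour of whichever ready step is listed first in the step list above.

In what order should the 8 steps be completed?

f, d, g, h, c, e, b, a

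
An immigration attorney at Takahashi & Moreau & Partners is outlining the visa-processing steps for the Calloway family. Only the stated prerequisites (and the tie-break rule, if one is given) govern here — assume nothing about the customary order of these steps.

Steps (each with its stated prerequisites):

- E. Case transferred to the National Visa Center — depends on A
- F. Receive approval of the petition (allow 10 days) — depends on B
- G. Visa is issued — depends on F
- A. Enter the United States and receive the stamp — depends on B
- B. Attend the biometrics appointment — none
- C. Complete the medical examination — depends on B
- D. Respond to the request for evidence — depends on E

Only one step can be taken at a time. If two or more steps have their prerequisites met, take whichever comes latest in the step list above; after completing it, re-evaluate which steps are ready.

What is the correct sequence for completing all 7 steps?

Only B has no prerequisites, so it is first.
Ready: C, A and F. C is listed later → C.
A and F are both available; A is listed later → A.
F and E are both available; F is listed later → F.
G and E are both available; G is listed later → G.
That leaves E as the only ready step → E.
Next only D has its prerequisites met → D.

B C A F G E D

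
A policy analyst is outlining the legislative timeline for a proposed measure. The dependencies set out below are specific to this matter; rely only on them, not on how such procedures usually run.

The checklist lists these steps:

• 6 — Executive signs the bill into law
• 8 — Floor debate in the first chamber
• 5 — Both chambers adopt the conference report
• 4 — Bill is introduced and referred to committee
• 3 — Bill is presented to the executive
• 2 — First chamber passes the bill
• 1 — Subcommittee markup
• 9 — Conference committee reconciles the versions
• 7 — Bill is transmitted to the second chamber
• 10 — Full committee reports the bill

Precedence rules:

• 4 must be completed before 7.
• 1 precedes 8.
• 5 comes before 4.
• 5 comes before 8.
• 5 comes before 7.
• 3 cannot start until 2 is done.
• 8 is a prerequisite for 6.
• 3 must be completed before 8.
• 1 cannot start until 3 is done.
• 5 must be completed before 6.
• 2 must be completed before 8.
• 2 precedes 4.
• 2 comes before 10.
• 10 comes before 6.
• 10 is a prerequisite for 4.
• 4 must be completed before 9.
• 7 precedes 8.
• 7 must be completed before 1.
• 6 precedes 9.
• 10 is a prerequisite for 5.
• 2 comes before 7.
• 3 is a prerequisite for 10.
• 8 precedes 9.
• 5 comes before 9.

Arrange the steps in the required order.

2, 3, 10, 5, 4, 7, 1, 8, 6, 9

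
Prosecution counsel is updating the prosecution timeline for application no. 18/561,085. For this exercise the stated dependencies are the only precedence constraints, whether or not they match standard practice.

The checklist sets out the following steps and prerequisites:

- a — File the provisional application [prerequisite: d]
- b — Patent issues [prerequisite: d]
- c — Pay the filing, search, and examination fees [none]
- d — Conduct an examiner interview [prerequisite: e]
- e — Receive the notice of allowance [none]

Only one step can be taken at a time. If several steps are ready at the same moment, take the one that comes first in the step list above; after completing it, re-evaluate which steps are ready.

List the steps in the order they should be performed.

Nothing is required for c and e. c is listed earlier → c first.
Next only e has its prerequisites met → e.
Next only d has its prerequisites met → d.
Ready: a and b. a is listed earlier → a.
b is the only step now ready → b.

c, e, d, a, b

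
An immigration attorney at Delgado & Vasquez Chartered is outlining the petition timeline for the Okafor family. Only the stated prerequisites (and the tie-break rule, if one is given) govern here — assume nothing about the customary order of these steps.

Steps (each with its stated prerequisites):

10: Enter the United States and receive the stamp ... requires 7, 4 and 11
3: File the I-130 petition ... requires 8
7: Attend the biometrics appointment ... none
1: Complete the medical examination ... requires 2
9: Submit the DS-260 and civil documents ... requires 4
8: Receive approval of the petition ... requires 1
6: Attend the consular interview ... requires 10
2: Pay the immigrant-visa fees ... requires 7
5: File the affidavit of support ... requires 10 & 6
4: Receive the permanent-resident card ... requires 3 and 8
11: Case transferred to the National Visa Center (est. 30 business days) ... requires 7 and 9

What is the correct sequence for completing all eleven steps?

7 is the only step with nothing outstanding, so it goes first.
Next only 2 has its prerequisites met → 2.
1 needed 2, now all done → 1.
8 needed 1, now all done → 8.
3 needed 8, now all done → 3.
That leaves 4 as the only ready step → 4.
Next only 9 has its prerequisites met → 9.
That leaves 11 as the only ready step → 11.
10 is the only step now ready → 10.
6 needed 10, now all done → 6.
5 needed 10 and 6, now all done → 5.

7, 2, 1, 8, 3, 4, 9, 11, 10, 6, 5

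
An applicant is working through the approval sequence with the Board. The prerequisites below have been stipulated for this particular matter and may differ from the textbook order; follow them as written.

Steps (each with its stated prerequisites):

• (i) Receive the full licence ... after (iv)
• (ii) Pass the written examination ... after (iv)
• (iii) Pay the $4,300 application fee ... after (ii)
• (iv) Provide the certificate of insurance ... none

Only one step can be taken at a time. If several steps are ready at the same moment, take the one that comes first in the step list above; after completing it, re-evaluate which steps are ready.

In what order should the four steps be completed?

(iv) has no prerequisites → (iv) first.
Ready: (i) and (ii). (i) is listed earlier → (i).
(ii) needed (iv), now all done → (ii).
(iii) needed (ii), now all done → (iii).

(iv), (i), (ii), (iii)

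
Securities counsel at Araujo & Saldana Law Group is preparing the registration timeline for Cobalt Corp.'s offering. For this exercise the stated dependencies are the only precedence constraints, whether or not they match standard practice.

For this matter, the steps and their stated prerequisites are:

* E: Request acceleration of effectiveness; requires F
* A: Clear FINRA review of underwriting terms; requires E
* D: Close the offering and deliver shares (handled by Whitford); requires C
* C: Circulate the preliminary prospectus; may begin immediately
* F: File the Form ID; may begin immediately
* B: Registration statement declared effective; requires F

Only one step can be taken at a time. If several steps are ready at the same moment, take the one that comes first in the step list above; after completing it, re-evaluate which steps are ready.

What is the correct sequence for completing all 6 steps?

C → D → F → E → A → B

C and F have no prerequisites; C is listed earlier, so C is first.
Ready: D and F. D is listed earlier → D.
That leaves F as the only ready step → F.
E and B are both available; E is listed earlier → E.
Now A and B have their prerequisites met. A is listed earlier, so A next.
B is the only step now ready → B.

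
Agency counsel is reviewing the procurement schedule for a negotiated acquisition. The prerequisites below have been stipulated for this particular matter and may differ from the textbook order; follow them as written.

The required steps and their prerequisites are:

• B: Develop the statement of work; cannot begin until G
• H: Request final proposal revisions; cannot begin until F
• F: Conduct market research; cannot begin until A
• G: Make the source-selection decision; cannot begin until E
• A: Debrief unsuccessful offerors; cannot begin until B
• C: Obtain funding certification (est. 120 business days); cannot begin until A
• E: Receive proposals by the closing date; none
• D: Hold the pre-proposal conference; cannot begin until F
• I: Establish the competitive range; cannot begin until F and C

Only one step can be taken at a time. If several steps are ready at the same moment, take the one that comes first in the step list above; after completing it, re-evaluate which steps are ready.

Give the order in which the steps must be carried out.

E G B A F H C D I

E is the only step with nothing outstanding, so it goes first.
Next only G has its prerequisites met → G.
That leaves B as the only ready step → B.
Next only A has its prerequisites met → A.
Now F and C have their prerequisites met. F is listed earlier, so F next.
H and D now also ready, so the ready set is {H, C, D}; H is listed earlier → H.
Ready: C and D. C is listed earlier → C.
D and I are both available; D is listed earlier → D.
I needed F and C, now all done → I.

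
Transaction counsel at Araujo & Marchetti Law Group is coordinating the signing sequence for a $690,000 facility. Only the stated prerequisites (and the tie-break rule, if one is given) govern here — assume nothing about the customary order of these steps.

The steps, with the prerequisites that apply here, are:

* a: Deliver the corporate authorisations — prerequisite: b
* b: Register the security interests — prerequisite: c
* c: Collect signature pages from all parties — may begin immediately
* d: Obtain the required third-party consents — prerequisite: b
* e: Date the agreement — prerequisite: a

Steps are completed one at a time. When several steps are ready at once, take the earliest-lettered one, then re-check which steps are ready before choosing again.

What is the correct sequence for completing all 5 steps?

c b a d e

c has no prerequisites → c first.
Next only b has its prerequisites met → b.
Ready: a and d. a has the earlier label → a.
Ready: d and e. d has the earlier label → d.
Next only e has its prerequisites met → e.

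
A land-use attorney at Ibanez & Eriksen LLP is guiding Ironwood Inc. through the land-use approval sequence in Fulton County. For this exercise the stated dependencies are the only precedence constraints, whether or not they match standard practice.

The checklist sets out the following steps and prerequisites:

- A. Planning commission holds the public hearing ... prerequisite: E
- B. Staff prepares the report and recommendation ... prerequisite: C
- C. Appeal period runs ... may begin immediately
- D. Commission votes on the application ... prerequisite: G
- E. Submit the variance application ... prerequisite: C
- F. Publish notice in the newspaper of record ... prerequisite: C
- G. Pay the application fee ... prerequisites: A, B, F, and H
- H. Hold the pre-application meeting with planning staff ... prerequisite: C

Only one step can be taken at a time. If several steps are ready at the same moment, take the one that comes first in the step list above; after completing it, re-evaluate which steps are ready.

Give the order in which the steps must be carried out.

Only C has no prerequisites, so it is first.
B, E, F and H are all available; B is listed earlier → B.
Now E, F and H have their prerequisites met. E is listed earlier, so E next.
A now also ready, so the ready set is {A, F, H}; A is listed earlier → A.
Ready: F and H. F is listed earlier → F.
H needed C, now all done → H.
That leaves G as the only ready step → G.
D is the only step now ready → D.

C → B → E → A → F → H → G → D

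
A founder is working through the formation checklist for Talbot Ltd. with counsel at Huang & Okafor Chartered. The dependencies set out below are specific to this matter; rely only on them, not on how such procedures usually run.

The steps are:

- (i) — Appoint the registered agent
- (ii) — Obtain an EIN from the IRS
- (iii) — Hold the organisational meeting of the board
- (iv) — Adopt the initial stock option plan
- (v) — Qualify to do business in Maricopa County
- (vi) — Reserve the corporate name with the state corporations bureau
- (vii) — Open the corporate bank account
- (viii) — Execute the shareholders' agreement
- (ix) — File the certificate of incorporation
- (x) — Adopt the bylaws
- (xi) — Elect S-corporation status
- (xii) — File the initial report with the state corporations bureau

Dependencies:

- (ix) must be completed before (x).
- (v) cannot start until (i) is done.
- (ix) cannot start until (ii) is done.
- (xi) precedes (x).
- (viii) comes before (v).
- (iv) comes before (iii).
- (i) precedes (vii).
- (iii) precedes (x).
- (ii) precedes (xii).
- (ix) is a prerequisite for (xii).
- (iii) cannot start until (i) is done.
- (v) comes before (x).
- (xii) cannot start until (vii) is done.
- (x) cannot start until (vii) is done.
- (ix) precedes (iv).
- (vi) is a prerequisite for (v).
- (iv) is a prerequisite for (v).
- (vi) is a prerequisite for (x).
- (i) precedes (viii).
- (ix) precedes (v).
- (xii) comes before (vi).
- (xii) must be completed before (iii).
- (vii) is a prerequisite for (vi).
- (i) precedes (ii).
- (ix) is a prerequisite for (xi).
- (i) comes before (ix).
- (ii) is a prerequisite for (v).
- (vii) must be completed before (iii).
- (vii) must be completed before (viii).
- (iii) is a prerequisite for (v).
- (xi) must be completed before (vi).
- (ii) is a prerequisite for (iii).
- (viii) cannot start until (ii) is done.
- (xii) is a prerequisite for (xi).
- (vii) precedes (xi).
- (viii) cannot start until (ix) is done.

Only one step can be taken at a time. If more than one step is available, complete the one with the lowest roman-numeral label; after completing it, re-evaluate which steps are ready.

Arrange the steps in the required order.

(i), (ii), (vii), (ix), (iv), (viii), (xii), (iii), (xi), (vi), (v), (x)

Only (i) has no prerequisites, so it is first.
Now (ii) and (vii) have their prerequisites met. (ii) has the earlier label, so (ii) next.
(ix) now also ready, so the ready set is {(vii), (ix)}; (vii) has the earlier label → (vii).
(ix) needed (i) and (ii), now all done → (ix).
Ready: (iv), (viii) and (xii). (iv) has the earlier label → (iv).
Now (viii) and (xii) have their prerequisites met. (viii) has the earlier label, so (viii) next.
(xii) is the only step now ready → (xii).
(iii) and (xi) are both available; (iii) has the earlier label → (iii).
(xi) needed (vii), (ix) and (xii), now all done → (xi).
That leaves (vi) as the only ready step → (vi).
Next only (v) has its prerequisites met → (v).
That leaves (x) as the only ready step → (x).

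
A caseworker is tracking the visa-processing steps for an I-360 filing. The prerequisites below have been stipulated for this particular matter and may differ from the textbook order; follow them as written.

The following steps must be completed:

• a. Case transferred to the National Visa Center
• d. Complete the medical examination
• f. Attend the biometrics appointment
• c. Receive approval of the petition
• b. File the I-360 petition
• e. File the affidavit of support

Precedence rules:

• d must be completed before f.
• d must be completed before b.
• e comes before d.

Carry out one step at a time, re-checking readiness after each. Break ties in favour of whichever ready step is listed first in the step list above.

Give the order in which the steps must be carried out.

a, c and e have no prerequisites; a is listed earlier, so a is first.
Now c and e have their prerequisites met. c is listed earlier, so c next.
That leaves e as the only ready step → e.
d needed e, now all done → d.
f and b are both available; f is listed earlier → f.
b needed d, now all done → b.

a, c, e, d, f, b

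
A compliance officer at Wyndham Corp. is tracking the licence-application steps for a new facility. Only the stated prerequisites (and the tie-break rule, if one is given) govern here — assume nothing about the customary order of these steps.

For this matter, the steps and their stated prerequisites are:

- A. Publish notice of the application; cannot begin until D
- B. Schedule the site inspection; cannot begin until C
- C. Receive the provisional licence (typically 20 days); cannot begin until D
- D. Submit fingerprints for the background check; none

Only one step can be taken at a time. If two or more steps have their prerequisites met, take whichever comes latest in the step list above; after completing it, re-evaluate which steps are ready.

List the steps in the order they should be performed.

D has no prerequisites → D first.
Now C and A have their prerequisites met. C is listed later, so C next.
B now also ready, so the ready set is {B, A}; B is listed later → B.
That leaves A as the only ready step → A.

D C B A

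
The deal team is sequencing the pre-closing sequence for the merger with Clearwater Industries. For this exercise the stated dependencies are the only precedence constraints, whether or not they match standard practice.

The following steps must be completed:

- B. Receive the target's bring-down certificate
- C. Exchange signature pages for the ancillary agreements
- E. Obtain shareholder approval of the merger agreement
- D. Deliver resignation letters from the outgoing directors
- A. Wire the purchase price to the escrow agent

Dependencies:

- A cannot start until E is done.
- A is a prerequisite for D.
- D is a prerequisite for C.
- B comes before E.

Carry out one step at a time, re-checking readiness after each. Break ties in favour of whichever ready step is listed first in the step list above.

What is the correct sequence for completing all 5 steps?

B, E, A, D, C

B is the only step with nothing outstanding, so it goes first.
Next only E has its prerequisites met → E.
A needed E, now all done → A.
D is the only step now ready → D.
That leaves C as the only ready step → C.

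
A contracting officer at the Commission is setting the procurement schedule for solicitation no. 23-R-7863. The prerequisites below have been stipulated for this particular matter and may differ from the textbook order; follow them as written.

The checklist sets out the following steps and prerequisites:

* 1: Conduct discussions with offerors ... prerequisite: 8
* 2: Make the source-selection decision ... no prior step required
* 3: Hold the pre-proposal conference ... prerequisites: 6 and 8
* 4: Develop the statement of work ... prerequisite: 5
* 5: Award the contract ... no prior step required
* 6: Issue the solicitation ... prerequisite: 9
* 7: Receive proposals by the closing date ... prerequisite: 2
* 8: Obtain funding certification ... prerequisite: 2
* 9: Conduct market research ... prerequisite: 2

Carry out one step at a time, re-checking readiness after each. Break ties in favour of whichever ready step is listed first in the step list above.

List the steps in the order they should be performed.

2, 5, 4, 7, 8, 1, 9, 6, 3

Nothing is required for 2 and 5. 2 is listed earlier → 2 first.
Ready: 5, 7, 8 and 9. 5 is listed earlier → 5.
Now 4, 7, 8 and 9 have their prerequisites met. 4 is listed earlier, so 4 next.
Now 7, 8 and 9 have their prerequisites met. 7 is listed earlier, so 7 next.
Ready: 8 and 9. 8 is listed earlier → 8.
1 now also ready, so the ready set is {1, 9}; 1 is listed earlier → 1.
9 is the only step now ready → 9.
That leaves 6 as the only ready step → 6.
3 needed 6 and 8, now all done → 3.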